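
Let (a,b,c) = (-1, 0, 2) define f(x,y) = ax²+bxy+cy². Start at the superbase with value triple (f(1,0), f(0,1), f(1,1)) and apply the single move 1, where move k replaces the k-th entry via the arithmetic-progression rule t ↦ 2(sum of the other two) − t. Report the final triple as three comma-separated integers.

start (-1,2,1) = (f(1,0),f(0,1),f(1,1))
replace slot 1: 2·(2+1) − (-1) = 7 → (7,2,1)

7,2,1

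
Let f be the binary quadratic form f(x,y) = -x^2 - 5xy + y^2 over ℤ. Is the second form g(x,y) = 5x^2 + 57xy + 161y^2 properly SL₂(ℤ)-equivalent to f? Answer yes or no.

D₁ = 29, D₂ = 29
river cycle of f (length 2): (1, 5, -1), (-1, 5, 1)
river cycle of g (length 2): (-1, 5, 1), (1, 5, -1)
cycles coincide ⇒ equivalent

yes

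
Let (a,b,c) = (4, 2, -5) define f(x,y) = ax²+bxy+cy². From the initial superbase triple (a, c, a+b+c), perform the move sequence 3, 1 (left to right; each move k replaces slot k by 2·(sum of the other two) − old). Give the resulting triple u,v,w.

start (4,-5,1) = (f(1,0),f(0,1),f(1,1))
replace slot 3: 2·(4+(-5)) − 1 = -3 → (4,-5,-3)
replace slot 1: 2·((-5)+(-3)) − 4 = -20 → (-20,-5,-3)

-20,-5,-3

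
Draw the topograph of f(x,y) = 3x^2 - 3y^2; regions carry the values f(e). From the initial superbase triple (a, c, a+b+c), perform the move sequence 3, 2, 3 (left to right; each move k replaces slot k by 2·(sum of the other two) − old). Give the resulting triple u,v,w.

start (3,-3,0) = (f(1,0),f(0,1),f(1,1))
replace slot 3: 2·(3+(-3)) − 0 = 0 → (3,-3,0)
replace slot 2: 2·(3+0) − (-3) = 9 → (3,9,0)
replace slot 3: 2·(3+9) − 0 = 24 → (3,9,24)

3,9,24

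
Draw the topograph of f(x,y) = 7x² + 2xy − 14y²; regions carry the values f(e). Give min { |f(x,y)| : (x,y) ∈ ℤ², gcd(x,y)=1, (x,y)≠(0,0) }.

descent: ρ → (-14,-2,7)
descent: ρ → (7,16,-5)  [lands on river]
river: ρ → (-5,14,10)
river: ρ → (10,6,-9)
river: ρ → (-9,12,7)
closes: descent 2, river 4
min |a| on river = 5

5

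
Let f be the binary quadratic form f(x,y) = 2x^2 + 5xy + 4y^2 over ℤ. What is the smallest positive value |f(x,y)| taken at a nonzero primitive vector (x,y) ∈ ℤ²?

translate: b→1 (≡5 mod 4), so (2,5,4)→(2,1,1)
flip: (2,1,1)→(1,-1,2)
translate: b→1 (≡-1 mod 2), so (1,-1,2)→(1,1,2)
reduced (well bottom): (1,1,2) with a≤c, −a<b≤a
well minimum = a = 1

1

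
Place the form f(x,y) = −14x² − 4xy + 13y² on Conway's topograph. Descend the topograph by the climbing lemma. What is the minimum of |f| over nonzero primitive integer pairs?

descent: ρ → (13,4,-14)  [lands on river]
river: ρ → (-14,24,3)
river: ρ → (3,24,-14)
river: ρ → (-14,4,13)
river: ρ → (13,22,-5)
river: ρ → (-5,18,21)
river: ρ → (21,24,-2)
river: ρ → (-2,24,21)
river: ρ → (21,18,-5)
river: ρ → (-5,22,13)
closes: descent 1, river 10
min |a| on river = 2

2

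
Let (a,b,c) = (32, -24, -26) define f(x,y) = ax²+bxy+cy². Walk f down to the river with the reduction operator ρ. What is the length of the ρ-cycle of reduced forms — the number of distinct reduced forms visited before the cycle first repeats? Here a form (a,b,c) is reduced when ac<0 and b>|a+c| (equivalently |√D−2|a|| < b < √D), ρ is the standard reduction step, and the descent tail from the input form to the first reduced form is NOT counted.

D = 3904, ⌊√D⌋ = 62
descent: ρ → (-26,24,32)  [lands on river]
river: ρ → (32,40,-18)
river: ρ → (-18,32,40)
river: ρ → (40,48,-10)
river: ρ → (-10,52,30)
river: ρ → (30,8,-32)
river: ρ → (-32,56,6)
river: ρ → (6,52,-50)
river: ρ → (-50,48,8)
river: ρ → (8,48,-50)
river: ρ → (-50,52,6)
river: ρ → (6,56,-32)
river: ρ → (-32,8,30)
river: ρ → (30,52,-10)
river: ρ → (-10,48,40)
river: ρ → (40,32,-18)
river: ρ → (-18,40,32)
river: ρ → (32,24,-26)
river: ρ → (-26,28,30)
river: ρ → (30,32,-24)
river: ρ → (-24,16,38)
river: ρ → (38,60,-2)
river: ρ → (-2,60,38)
river: ρ → (38,16,-24)
river: ρ → (-24,32,30)
river: ρ → (30,28,-26)
ρ-cycle length = 26 (tail of 1 descent step not counted)

26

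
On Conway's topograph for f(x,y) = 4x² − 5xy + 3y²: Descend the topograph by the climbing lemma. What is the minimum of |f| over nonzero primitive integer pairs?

translate: b→3 (≡-5 mod 8), so (4,-5,3)→(4,3,2)
flip: (4,3,2)→(2,-3,4)
translate: b→1 (≡-3 mod 4), so (2,-3,4)→(2,1,3)
reduced (well bottom): (2,1,3) with a≤c, −a<b≤a
well minimum = a = 2

2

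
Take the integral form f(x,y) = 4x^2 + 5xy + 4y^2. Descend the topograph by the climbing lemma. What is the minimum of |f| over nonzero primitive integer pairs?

translate: b→-3 (≡5 mod 8), so (4,5,4)→(4,-3,3)
flip: (4,-3,3)→(3,3,4)
reduced (well bottom): (3,3,4) with a≤c, −a<b≤a
well minimum = a = 3

3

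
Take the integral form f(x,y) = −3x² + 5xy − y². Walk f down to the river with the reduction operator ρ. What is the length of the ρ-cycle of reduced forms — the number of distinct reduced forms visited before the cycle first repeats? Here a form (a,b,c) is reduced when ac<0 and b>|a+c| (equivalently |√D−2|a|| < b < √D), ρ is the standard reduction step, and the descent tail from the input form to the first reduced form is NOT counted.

D = 13, ⌊√D⌋ = 3
descent: ρ → (-1,3,1)  [lands on river]
river: ρ → (1,3,-1)
ρ-cycle length = 2 (tail of 1 descent step not counted)

2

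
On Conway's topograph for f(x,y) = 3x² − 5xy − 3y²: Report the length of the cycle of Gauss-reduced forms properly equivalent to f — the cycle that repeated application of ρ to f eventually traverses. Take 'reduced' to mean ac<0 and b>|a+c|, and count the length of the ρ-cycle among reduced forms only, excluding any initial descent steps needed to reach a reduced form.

D = 61, ⌊√D⌋ = 7
descent: ρ → (-3,5,3)  [lands on river]
river: ρ → (3,7,-1)
river: ρ → (-1,7,3)
river: ρ → (3,5,-3)
river: ρ → (-3,7,1)
river: ρ → (1,7,-3)
ρ-cycle length = 6 (tail of 1 descent step not counted)

6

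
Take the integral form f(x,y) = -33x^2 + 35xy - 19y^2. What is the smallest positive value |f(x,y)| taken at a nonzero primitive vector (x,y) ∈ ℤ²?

translate: b→31 (≡-35 mod 66), so (33,-35,19)→(33,31,17)
flip: (33,31,17)→(17,-31,33)
translate: b→3 (≡-31 mod 34), so (17,-31,33)→(17,3,19)
reduced (well bottom): (17,3,19) with a≤c, −a<b≤a
well minimum |f| = |-17| = 17 (negative-definite)

17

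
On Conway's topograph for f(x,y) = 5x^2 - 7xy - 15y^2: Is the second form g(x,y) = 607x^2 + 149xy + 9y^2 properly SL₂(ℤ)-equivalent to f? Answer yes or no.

D₁ = 349, D₂ = 349
river cycle of f (length 18): (5, 13, -9), (-9, 5, 9), (9, 13, -5), (-5, 17, 3), (3, 13, -15), (-15, 17, 1), (1, 17, -15), (-15, 13, 3), (3, 17, -5), (-5, 13, 9), … (8 more)
river cycle of g (length 18): (9, 13, -5), (-5, 17, 3), (3, 13, -15), (-15, 17, 1), (1, 17, -15), (-15, 13, 3), (3, 17, -5), (-5, 13, 9), (9, 5, -9), (-9, 13, 5), … (8 more)
cycles coincide ⇒ equivalent

yes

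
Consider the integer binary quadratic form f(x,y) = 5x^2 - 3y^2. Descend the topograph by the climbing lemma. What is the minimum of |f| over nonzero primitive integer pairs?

descent: ρ → (-3,6,2)  [lands on river]
river: ρ → (2,6,-3)
closes: descent 1, river 2
min |a| on river = 2

2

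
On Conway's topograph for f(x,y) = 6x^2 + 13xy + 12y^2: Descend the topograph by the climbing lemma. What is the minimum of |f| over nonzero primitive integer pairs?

translate: b→1 (≡13 mod 12), so (6,13,12)→(6,1,5)
flip: (6,1,5)→(5,-1,6)
reduced (well bottom): (5,-1,6) with a≤c, −a<b≤a
well minimum = a = 5

5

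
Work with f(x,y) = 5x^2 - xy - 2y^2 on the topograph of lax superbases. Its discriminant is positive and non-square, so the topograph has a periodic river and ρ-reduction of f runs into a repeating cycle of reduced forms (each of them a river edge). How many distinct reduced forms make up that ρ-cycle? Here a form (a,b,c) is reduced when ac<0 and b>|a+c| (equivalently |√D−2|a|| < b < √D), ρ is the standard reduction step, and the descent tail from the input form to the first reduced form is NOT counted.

D = 41, ⌊√D⌋ = 6
descent: ρ → (-2,5,2)  [lands on river]
river: ρ → (2,3,-4)
river: ρ → (-4,5,1)
river: ρ → (1,5,-4)
river: ρ → (-4,3,2)
river: ρ → (2,5,-2)
river: ρ → (-2,3,4)
river: ρ → (4,5,-1)
river: ρ → (-1,5,4)
river: ρ → (4,3,-2)
ρ-cycle length = 10 (tail of 1 descent step not counted)

10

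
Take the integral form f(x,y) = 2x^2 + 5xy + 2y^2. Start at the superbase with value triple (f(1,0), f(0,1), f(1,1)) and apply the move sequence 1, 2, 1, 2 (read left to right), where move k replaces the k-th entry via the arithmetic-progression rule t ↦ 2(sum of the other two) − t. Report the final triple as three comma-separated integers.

start (2,2,9) = (f(1,0),f(0,1),f(1,1))
replace slot 1: 2·(2+9) − 2 = 20 → (20,2,9)
replace slot 2: 2·(20+9) − 2 = 56 → (20,56,9)
replace slot 1: 2·(56+9) − 20 = 110 → (110,56,9)
replace slot 2: 2·(110+9) − 56 = 182 → (110,182,9)

110,182,9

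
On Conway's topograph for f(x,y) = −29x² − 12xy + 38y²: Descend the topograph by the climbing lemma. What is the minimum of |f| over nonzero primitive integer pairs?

descent: ρ → (38,12,-29)  [lands on river]
river: ρ → (-29,46,21)
river: ρ → (21,38,-37)
river: ρ → (-37,36,22)
river: ρ → (22,52,-21)
river: ρ → (-21,32,42)
river: ρ → (42,52,-11)
river: ρ → (-11,58,27)
river: ρ → (27,50,-19)
river: ρ → (-19,64,6)
river: ρ → (6,56,-59)
river: ρ → (-59,62,3)
river: ρ → (3,64,-38)
river: ρ → (-38,12,29)
river: ρ → (29,46,-21)
river: ρ → (-21,38,37)
river: ρ → (37,36,-22)
river: ρ → (-22,52,21)
river: ρ → (21,32,-42)
river: ρ → (-42,52,11)
river: ρ → (11,58,-27)
river: ρ → (-27,50,19)
river: ρ → (19,64,-6)
river: ρ → (-6,56,59)
river: ρ → (59,62,-3)
river: ρ → (-3,64,38)
closes: descent 1, river 26
min |a| on river = 3

3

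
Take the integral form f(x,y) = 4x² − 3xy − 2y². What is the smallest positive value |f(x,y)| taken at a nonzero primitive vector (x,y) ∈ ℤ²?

descent: ρ → (-2,3,4)  [lands on river]
river: ρ → (4,5,-1)
river: ρ → (-1,5,4)
river: ρ → (4,3,-2)
river: ρ → (-2,5,2)
river: ρ → (2,3,-4)
river: ρ → (-4,5,1)
river: ρ → (1,5,-4)
river: ρ → (-4,3,2)
river: ρ → (2,5,-2)
closes: descent 1, river 10
min |a| on river = 1

1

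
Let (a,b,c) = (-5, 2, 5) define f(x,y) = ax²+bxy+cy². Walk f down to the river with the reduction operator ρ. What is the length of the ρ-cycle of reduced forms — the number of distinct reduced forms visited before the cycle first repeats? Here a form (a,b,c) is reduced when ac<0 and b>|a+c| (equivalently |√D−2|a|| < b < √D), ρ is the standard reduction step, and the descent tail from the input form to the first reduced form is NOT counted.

D = 104, ⌊√D⌋ = 10
river: ρ → (5,8,-2)
river: ρ → (-2,8,5)
river: ρ → (5,2,-5)
river: ρ → (-5,8,2)
river: ρ → (2,8,-5)
river: ρ → (-5,2,5)
ρ-cycle length = 6 (tail of 0 descent steps not counted)

6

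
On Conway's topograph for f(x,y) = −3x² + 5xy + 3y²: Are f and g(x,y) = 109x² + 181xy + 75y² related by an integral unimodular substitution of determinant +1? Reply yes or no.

D₁ = 61, D₂ = 61
river cycle of f (length 6): (3, 7, -1), (-1, 7, 3), (3, 5, -3), (-3, 7, 1), (1, 7, -3), (-3, 5, 3)
river cycle of g (length 6): (3, 7, -1), (-1, 7, 3), (3, 5, -3), (-3, 7, 1), (1, 7, -3), (-3, 5, 3)
cycles coincide ⇒ equivalent

yes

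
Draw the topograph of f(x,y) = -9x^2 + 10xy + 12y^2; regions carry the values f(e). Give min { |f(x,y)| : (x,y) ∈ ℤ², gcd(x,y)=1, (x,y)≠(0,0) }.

river: ρ → (12,14,-7)
river: ρ → (-7,14,12)
river: ρ → (12,10,-9)
river: ρ → (-9,8,13)
river: ρ → (13,18,-4)
river: ρ → (-4,22,3)
river: ρ → (3,20,-11)
river: ρ → (-11,2,12)
river: ρ → (12,22,-1)
river: ρ → (-1,22,12)
river: ρ → (12,2,-11)
river: ρ → (-11,20,3)
river: ρ → (3,22,-4)
river: ρ → (-4,18,13)
river: ρ → (13,8,-9)
river: ρ → (-9,10,12)
closes: descent 0, river 16
min |a| on river = 1

1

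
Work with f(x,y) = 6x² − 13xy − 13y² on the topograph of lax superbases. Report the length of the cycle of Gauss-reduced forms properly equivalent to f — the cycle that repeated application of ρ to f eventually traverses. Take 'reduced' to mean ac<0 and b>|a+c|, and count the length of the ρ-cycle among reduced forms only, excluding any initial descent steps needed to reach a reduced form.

D = 481, ⌊√D⌋ = 21
descent: ρ → (-13,13,6)  [lands on river]
river: ρ → (6,11,-15)
river: ρ → (-15,19,2)
river: ρ → (2,21,-5)
river: ρ → (-5,19,6)
river: ρ → (6,17,-8)
river: ρ → (-8,15,8)
river: ρ → (8,17,-6)
river: ρ → (-6,19,5)
river: ρ → (5,21,-2)
river: ρ → (-2,19,15)
river: ρ → (15,11,-6)
river: ρ → (-6,13,13)
river: ρ → (13,13,-6)
river: ρ → (-6,11,15)
river: ρ → (15,19,-2)
river: ρ → (-2,21,5)
river: ρ → (5,19,-6)
river: ρ → (-6,17,8)
river: ρ → (8,15,-8)
river: ρ → (-8,17,6)
river: ρ → (6,19,-5)
river: ρ → (-5,21,2)
river: ρ → (2,19,-15)
river: ρ → (-15,11,6)
river: ρ → (6,13,-13)
ρ-cycle length = 26 (tail of 1 descent step not counted)

26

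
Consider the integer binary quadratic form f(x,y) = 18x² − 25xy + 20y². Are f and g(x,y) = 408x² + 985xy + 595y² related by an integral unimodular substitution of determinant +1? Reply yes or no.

D₁ = -815, D₂ = -815
f: translate: b→11 (≡-25 mod 36), so (18,-25,20)→(18,11,13)
f: flip: (18,11,13)→(13,-11,18)
f: reduced (well bottom): (13,-11,18) with a≤c, −a<b≤a
g: translate: b→169 (≡985 mod 816), so (408,985,595)→(408,169,18)
g: flip: (408,169,18)→(18,-169,408)
g: translate: b→11 (≡-169 mod 36), so (18,-169,408)→(18,11,13)
g: flip: (18,11,13)→(13,-11,18)
g: reduced (well bottom): (13,-11,18) with a≤c, −a<b≤a
reduced forms (13, -11, 18) vs (13, -11, 18) ⇒ equivalent

yes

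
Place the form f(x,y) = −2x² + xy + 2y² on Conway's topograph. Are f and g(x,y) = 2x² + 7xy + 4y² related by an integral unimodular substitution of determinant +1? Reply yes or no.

D₁ = 17, D₂ = 17
river cycle of f (length 6): (2, 3, -1), (-1, 3, 2), (2, 1, -2), (-2, 3, 1), (1, 3, -2), (-2, 1, 2)
river cycle of g (length 6): (-1, 3, 2), (2, 1, -2), (-2, 3, 1), (1, 3, -2), (-2, 1, 2), (2, 3, -1)
cycles coincide ⇒ equivalent

yes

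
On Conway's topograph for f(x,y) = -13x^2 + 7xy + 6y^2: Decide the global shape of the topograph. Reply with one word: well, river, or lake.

D = b²−4ac = 7² − 4·(-13)·6 = 361
D = 19² is a perfect square ⇒ form factors over ℤ ⇒ lakes

lake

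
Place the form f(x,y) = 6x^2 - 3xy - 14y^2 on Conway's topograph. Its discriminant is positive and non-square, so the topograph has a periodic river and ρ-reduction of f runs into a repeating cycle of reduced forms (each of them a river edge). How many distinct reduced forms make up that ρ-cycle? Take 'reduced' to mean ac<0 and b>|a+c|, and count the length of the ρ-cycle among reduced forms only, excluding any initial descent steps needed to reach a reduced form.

D = 345, ⌊√D⌋ = 18
descent: ρ → (-14,3,6)
descent: ρ → (6,9,-11)  [lands on river]
river: ρ → (-11,13,4)
river: ρ → (4,11,-14)
river: ρ → (-14,17,1)
river: ρ → (1,17,-14)
river: ρ → (-14,11,4)
river: ρ → (4,13,-11)
river: ρ → (-11,9,6)
river: ρ → (6,15,-5)
river: ρ → (-5,15,6)
ρ-cycle length = 10 (tail of 2 descent steps not counted)

10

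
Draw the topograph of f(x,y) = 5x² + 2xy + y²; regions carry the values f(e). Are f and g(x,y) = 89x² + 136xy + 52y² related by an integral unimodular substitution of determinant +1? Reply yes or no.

D₁ = -16, D₂ = -16
f: flip: (5,2,1)→(1,-2,5)
f: translate: b→0 (≡-2 mod 2), so (1,-2,5)→(1,0,4)
f: reduced (well bottom): (1,0,4) with a≤c, −a<b≤a
g: translate: b→-42 (≡136 mod 178), so (89,136,52)→(89,-42,5)
g: flip: (89,-42,5)→(5,42,89)
g: translate: b→2 (≡42 mod 10), so (5,42,89)→(5,2,1)
g: flip: (5,2,1)→(1,-2,5)
g: translate: b→0 (≡-2 mod 2), so (1,-2,5)→(1,0,4)
g: reduced (well bottom): (1,0,4) with a≤c, −a<b≤a
reduced forms (1, 0, 4) vs (1, 0, 4) ⇒ equivalent

yes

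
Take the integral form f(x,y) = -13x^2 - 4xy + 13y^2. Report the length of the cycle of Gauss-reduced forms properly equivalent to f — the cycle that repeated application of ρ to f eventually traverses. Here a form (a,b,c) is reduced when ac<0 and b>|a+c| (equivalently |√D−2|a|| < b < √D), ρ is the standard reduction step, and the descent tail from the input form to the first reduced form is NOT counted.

D = 692, ⌊√D⌋ = 26
descent: ρ → (13,4,-13)  [lands on river]
river: ρ → (-13,22,4)
river: ρ → (4,26,-1)
river: ρ → (-1,26,4)
river: ρ → (4,22,-13)
river: ρ → (-13,4,13)
river: ρ → (13,22,-4)
river: ρ → (-4,26,1)
river: ρ → (1,26,-4)
river: ρ → (-4,22,13)
ρ-cycle length = 10 (tail of 1 descent step not counted)

10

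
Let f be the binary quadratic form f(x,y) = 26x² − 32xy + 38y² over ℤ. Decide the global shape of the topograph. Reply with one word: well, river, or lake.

D = b²−4ac = (-32)² − 4·26·38 = -2928
D < 0 ⇒ definite ⇒ every region one sign ⇒ single well

well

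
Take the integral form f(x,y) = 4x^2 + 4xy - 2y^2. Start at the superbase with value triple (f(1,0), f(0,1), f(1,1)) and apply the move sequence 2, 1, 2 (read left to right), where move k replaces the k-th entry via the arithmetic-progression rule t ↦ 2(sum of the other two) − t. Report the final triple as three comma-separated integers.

start (4,-2,6) = (f(1,0),f(0,1),f(1,1))
replace slot 2: 2·(4+6) − (-2) = 22 → (4,22,6)
replace slot 1: 2·(22+6) − 4 = 52 → (52,22,6)
replace slot 2: 2·(52+6) − 22 = 94 → (52,94,6)

52,94,6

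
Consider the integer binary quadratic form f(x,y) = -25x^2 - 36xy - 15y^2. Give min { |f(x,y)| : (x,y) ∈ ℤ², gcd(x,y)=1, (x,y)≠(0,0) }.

translate: b→-14 (≡36 mod 50), so (25,36,15)→(25,-14,4)
flip: (25,-14,4)→(4,14,25)
translate: b→-2 (≡14 mod 8), so (4,14,25)→(4,-2,13)
reduced (well bottom): (4,-2,13) with a≤c, −a<b≤a
well minimum |f| = |-4| = 4 (negative-definite)

4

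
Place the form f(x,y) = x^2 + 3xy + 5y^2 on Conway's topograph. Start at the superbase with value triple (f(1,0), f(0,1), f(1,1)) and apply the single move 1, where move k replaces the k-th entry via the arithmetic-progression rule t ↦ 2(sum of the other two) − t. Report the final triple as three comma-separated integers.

start (1,5,9) = (f(1,0),f(0,1),f(1,1))
replace slot 1: 2·(5+9) − 1 = 27 → (27,5,9)

27,5,9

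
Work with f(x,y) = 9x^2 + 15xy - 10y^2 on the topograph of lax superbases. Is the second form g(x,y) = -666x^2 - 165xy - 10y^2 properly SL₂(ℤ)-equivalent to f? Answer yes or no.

D₁ = 585, D₂ = 585
river cycle of f (length 12): (-10, 5, 14), (14, 23, -1), (-1, 23, 14), (14, 5, -10), (-10, 15, 9), (9, 21, -4), (-4, 19, 14), (14, 9, -9), (-9, 9, 14), (14, 19, -4), … (2 more)
river cycle of g (length 12): (-10, 5, 14), (14, 23, -1), (-1, 23, 14), (14, 5, -10), (-10, 15, 9), (9, 21, -4), (-4, 19, 14), (14, 9, -9), (-9, 9, 14), (14, 19, -4), … (2 more)
cycles coincide ⇒ equivalent

yes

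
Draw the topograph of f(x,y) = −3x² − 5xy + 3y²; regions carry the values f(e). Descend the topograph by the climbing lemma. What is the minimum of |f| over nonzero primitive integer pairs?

descent: ρ → (3,5,-3)  [lands on river]
river: ρ → (-3,7,1)
river: ρ → (1,7,-3)
river: ρ → (-3,5,3)
river: ρ → (3,7,-1)
river: ρ → (-1,7,3)
closes: descent 1, river 6
min |a| on river = 1

1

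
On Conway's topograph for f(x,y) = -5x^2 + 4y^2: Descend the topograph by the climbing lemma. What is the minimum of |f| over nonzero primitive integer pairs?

descent: ρ → (4,8,-1)  [lands on river]
river: ρ → (-1,8,4)
closes: descent 1, river 2
min |a| on river = 1

1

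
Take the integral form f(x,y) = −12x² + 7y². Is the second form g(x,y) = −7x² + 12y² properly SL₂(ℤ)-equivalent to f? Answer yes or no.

D₁ = 336, D₂ = 336
river cycle of f (length 4): (7, 14, -5), (-5, 16, 4), (4, 16, -5), (-5, 14, 7)
river cycle of g (length 4): (-7, 14, 5), (5, 16, -4), (-4, 16, 5), (5, 14, -7)
cycles differ ⇒ inequivalent

no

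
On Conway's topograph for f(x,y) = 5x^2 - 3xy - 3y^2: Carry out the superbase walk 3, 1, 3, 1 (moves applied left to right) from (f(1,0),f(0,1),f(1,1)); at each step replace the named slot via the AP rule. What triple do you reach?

start (5,-3,-1) = (f(1,0),f(0,1),f(1,1))
replace slot 3: 2·(5+(-3)) − (-1) = 5 → (5,-3,5)
replace slot 1: 2·((-3)+5) − 5 = -1 → (-1,-3,5)
replace slot 3: 2·((-1)+(-3)) − 5 = -13 → (-1,-3,-13)
replace slot 1: 2·((-3)+(-13)) − (-1) = -31 → (-31,-3,-13)

-31,-3,-13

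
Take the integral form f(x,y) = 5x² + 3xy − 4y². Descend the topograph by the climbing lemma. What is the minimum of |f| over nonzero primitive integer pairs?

river: ρ → (-4,5,4)
river: ρ → (4,3,-5)
river: ρ → (-5,7,2)
river: ρ → (2,9,-1)
river: ρ → (-1,9,2)
river: ρ → (2,7,-5)
river: ρ → (-5,3,4)
river: ρ → (4,5,-4)
river: ρ → (-4,3,5)
river: ρ → (5,7,-2)
river: ρ → (-2,9,1)
river: ρ → (1,9,-2)
river: ρ → (-2,7,5)
river: ρ → (5,3,-4)
closes: descent 0, river 14
min |a| on river = 1

1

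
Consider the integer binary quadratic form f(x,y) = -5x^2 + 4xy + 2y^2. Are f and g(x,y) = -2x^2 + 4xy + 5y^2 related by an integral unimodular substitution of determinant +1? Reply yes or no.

D₁ = 56, D₂ = 56
river cycle of f (length 4): (2, 4, -5), (-5, 6, 1), (1, 6, -5), (-5, 4, 2)
river cycle of g (length 4): (5, 6, -1), (-1, 6, 5), (5, 4, -2), (-2, 4, 5)
cycles differ ⇒ inequivalent

no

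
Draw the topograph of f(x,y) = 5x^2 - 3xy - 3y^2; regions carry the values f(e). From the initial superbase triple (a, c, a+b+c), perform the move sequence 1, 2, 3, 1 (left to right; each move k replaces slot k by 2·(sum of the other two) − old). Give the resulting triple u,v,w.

start (5,-3,-1) = (f(1,0),f(0,1),f(1,1))
replace slot 1: 2·((-3)+(-1)) − 5 = -13 → (-13,-3,-1)
replace slot 2: 2·((-13)+(-1)) − (-3) = -25 → (-13,-25,-1)
replace slot 3: 2·((-13)+(-25)) − (-1) = -75 → (-13,-25,-75)
replace slot 1: 2·((-25)+(-75)) − (-13) = -187 → (-187,-25,-75)

-187,-25,-75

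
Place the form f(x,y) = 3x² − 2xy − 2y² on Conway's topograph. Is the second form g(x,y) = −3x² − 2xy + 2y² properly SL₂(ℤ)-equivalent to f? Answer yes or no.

D₁ = 28, D₂ = 28
river cycle of f (length 4): (-2, 2, 3), (3, 4, -1), (-1, 4, 3), (3, 2, -2)
river cycle of g (length 4): (2, 2, -3), (-3, 4, 1), (1, 4, -3), (-3, 2, 2)
cycles differ ⇒ inequivalent

no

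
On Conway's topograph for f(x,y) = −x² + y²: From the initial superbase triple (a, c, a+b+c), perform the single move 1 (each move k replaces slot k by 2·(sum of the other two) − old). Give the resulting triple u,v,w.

start (-1,1,0) = (f(1,0),f(0,1),f(1,1))
replace slot 1: 2·(1+0) − (-1) = 3 → (3,1,0)

3,1,0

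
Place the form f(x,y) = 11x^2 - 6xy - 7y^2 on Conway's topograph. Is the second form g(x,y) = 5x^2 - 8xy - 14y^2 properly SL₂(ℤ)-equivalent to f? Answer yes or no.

D₁ = 344, D₂ = 344
river cycle of f (length 10): (-7, 6, 11), (11, 16, -2), (-2, 16, 11), (11, 6, -7), (-7, 8, 10), (10, 12, -5), (-5, 18, 1), (1, 18, -5), (-5, 12, 10), (10, 8, -7)
river cycle of g (length 10): (5, 12, -10), (-10, 8, 7), (7, 6, -11), (-11, 16, 2), (2, 16, -11), (-11, 6, 7), (7, 8, -10), (-10, 12, 5), (5, 18, -1), (-1, 18, 5)
cycles differ ⇒ inequivalent

no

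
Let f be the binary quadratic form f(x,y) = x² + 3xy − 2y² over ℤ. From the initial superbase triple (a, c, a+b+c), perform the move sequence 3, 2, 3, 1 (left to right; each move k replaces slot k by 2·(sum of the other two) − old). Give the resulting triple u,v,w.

start (1,-2,2) = (f(1,0),f(0,1),f(1,1))
replace slot 3: 2·(1+(-2)) − 2 = -4 → (1,-2,-4)
replace slot 2: 2·(1+(-4)) − (-2) = -4 → (1,-4,-4)
replace slot 3: 2·(1+(-4)) − (-4) = -2 → (1,-4,-2)
replace slot 1: 2·((-4)+(-2)) − 1 = -13 → (-13,-4,-2)

-13,-4,-2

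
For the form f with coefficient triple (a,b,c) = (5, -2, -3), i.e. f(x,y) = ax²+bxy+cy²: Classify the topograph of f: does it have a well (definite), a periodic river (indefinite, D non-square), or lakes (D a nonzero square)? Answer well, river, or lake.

D = b²−4ac = (-2)² − 4·5·(-3) = 64
D = 8² is a perfect square ⇒ form factors over ℤ ⇒ lakes

lake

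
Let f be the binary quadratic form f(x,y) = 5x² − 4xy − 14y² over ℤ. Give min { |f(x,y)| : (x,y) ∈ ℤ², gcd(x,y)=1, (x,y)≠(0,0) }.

descent: ρ → (-14,4,5)
descent: ρ → (5,16,-2)  [lands on river]
river: ρ → (-2,16,5)
river: ρ → (5,14,-5)
river: ρ → (-5,16,2)
river: ρ → (2,16,-5)
river: ρ → (-5,14,5)
closes: descent 2, river 6
min |a| on river = 2

2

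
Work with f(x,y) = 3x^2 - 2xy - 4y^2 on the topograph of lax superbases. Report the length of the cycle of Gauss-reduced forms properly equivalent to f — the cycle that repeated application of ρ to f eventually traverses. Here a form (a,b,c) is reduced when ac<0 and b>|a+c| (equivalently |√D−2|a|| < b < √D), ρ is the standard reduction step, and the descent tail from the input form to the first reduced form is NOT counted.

D = 52, ⌊√D⌋ = 7
descent: ρ → (-4,2,3)  [lands on river]
river: ρ → (3,4,-3)
river: ρ → (-3,2,4)
river: ρ → (4,6,-1)
river: ρ → (-1,6,4)
river: ρ → (4,2,-3)
river: ρ → (-3,4,3)
river: ρ → (3,2,-4)
river: ρ → (-4,6,1)
river: ρ → (1,6,-4)
ρ-cycle length = 10 (tail of 1 descent step not counted)

10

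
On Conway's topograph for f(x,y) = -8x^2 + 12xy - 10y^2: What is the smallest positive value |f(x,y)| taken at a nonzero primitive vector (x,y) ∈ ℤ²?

translate: b→4 (≡-12 mod 16), so (8,-12,10)→(8,4,6)
flip: (8,4,6)→(6,-4,8)
reduced (well bottom): (6,-4,8) with a≤c, −a<b≤a
well minimum |f| = |-6| = 6 (negative-definite)

6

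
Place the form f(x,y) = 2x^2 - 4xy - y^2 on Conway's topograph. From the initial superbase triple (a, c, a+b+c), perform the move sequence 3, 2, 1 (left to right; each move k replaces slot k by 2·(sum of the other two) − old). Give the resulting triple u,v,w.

start (2,-1,-3) = (f(1,0),f(0,1),f(1,1))
replace slot 3: 2·(2+(-1)) − (-3) = 5 → (2,-1,5)
replace slot 2: 2·(2+5) − (-1) = 15 → (2,15,5)
replace slot 1: 2·(15+5) − 2 = 38 → (38,15,5)

38,15,5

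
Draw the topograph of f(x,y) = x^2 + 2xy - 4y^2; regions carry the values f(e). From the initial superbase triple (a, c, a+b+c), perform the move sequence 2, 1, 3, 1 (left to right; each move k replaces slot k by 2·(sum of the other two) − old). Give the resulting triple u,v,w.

start (1,-4,-1) = (f(1,0),f(0,1),f(1,1))
replace slot 2: 2·(1+(-1)) − (-4) = 4 → (1,4,-1)
replace slot 1: 2·(4+(-1)) − 1 = 5 → (5,4,-1)
replace slot 3: 2·(5+4) − (-1) = 19 → (5,4,19)
replace slot 1: 2·(4+19) − 5 = 41 → (41,4,19)

41,4,19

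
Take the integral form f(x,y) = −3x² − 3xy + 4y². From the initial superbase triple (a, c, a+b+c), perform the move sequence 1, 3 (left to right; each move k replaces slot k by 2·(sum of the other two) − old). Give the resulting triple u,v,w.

start (-3,4,-2) = (f(1,0),f(0,1),f(1,1))
replace slot 1: 2·(4+(-2)) − (-3) = 7 → (7,4,-2)
replace slot 3: 2·(7+4) − (-2) = 24 → (7,4,24)

7,4,24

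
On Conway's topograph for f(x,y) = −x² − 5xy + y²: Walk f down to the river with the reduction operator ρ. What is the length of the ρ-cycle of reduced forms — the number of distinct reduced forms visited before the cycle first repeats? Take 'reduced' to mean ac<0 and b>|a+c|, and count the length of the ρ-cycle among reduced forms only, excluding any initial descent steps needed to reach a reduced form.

D = 29, ⌊√D⌋ = 5
descent: ρ → (1,5,-1)  [lands on river]
river: ρ → (-1,5,1)
ρ-cycle length = 2 (tail of 1 descent step not counted)

2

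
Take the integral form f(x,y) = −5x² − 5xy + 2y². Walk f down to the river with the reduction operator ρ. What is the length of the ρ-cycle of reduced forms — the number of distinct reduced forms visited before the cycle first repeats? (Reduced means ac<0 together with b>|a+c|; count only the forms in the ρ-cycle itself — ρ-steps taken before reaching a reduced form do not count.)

D = 65, ⌊√D⌋ = 8
descent: ρ → (2,5,-5)  [lands on river]
river: ρ → (-5,5,2)
river: ρ → (2,7,-2)
river: ρ → (-2,5,5)
river: ρ → (5,5,-2)
river: ρ → (-2,7,2)
ρ-cycle length = 6 (tail of 1 descent step not counted)

6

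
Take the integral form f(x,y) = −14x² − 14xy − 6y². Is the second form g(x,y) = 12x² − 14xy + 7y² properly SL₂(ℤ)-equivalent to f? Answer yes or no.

D₁ = -140, D₂ = -140
f is negative-definite; reduce −f:
−f: flip: (14,14,6)→(6,-14,14)
−f: translate: b→-2 (≡-14 mod 12), so (6,-14,14)→(6,-2,6)
−f: flip: (6,-2,6)→(6,2,6)
−f: reduced (well bottom): (6,2,6) with a≤c, −a<b≤a
flip sign back: reduced form of f is (-6,-2,-6)
g: translate: b→10 (≡-14 mod 24), so (12,-14,7)→(12,10,5)
g: flip: (12,10,5)→(5,-10,12)
g: translate: b→0 (≡-10 mod 10), so (5,-10,12)→(5,0,7)
g: reduced (well bottom): (5,0,7) with a≤c, −a<b≤a
reduced forms (-6, -2, -6) vs (5, 0, 7) ⇒ inequivalent

no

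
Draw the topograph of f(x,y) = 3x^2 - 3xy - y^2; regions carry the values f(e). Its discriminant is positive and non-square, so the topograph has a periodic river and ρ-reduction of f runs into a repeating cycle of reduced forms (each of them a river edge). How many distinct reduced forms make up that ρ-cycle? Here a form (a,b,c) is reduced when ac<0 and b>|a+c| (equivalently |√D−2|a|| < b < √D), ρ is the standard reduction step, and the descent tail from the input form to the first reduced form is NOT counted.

D = 21, ⌊√D⌋ = 4
descent: ρ → (-1,3,3)  [lands on river]
river: ρ → (3,3,-1)
ρ-cycle length = 2 (tail of 1 descent step not counted)

2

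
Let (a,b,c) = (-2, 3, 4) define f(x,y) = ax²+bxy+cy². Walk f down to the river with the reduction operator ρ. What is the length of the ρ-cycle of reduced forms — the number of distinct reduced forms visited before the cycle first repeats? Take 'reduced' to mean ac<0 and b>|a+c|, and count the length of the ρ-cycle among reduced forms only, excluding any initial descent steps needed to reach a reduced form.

D = 41, ⌊√D⌋ = 6
river: ρ → (4,5,-1)
river: ρ → (-1,5,4)
river: ρ → (4,3,-2)
river: ρ → (-2,5,2)
river: ρ → (2,3,-4)
river: ρ → (-4,5,1)
river: ρ → (1,5,-4)
river: ρ → (-4,3,2)
river: ρ → (2,5,-2)
river: ρ → (-2,3,4)
ρ-cycle length = 10 (tail of 0 descent steps not counted)

10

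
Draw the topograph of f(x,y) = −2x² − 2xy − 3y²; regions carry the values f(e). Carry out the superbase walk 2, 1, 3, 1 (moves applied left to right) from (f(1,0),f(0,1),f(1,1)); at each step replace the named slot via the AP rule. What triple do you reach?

start (-2,-3,-7) = (f(1,0),f(0,1),f(1,1))
replace slot 2: 2·((-2)+(-7)) − (-3) = -15 → (-2,-15,-7)
replace slot 1: 2·((-15)+(-7)) − (-2) = -42 → (-42,-15,-7)
replace slot 3: 2·((-42)+(-15)) − (-7) = -107 → (-42,-15,-107)
replace slot 1: 2·((-15)+(-107)) − (-42) = -202 → (-202,-15,-107)

-202,-15,-107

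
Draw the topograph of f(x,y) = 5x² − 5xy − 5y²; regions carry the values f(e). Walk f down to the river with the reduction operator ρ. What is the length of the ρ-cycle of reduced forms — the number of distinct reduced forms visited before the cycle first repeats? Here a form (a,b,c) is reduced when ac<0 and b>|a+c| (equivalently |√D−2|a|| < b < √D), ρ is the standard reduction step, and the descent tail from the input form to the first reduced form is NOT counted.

D = 125, ⌊√D⌋ = 11
descent: ρ → (-5,5,5)  [lands on river]
river: ρ → (5,5,-5)
ρ-cycle length = 2 (tail of 1 descent step not counted)

2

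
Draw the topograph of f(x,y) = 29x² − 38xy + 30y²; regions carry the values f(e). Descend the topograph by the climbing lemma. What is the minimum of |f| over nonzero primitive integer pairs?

translate: b→20 (≡-38 mod 58), so (29,-38,30)→(29,20,21)
flip: (29,20,21)→(21,-20,29)
reduced (well bottom): (21,-20,29) with a≤c, −a<b≤a
well minimum = a = 21

21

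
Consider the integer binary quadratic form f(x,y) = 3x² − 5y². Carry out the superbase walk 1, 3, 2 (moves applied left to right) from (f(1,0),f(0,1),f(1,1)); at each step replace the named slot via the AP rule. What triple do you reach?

start (3,-5,-2) = (f(1,0),f(0,1),f(1,1))
replace slot 1: 2·((-5)+(-2)) − 3 = -17 → (-17,-5,-2)
replace slot 3: 2·((-17)+(-5)) − (-2) = -42 → (-17,-5,-42)
replace slot 2: 2·((-17)+(-42)) − (-5) = -113 → (-17,-113,-42)

-17,-113,-42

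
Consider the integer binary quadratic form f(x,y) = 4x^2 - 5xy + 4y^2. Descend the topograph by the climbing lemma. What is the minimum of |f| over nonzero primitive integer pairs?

translate: b→3 (≡-5 mod 8), so (4,-5,4)→(4,3,3)
flip: (4,3,3)→(3,-3,4)
translate: b→3 (≡-3 mod 6), so (3,-3,4)→(3,3,4)
reduced (well bottom): (3,3,4) with a≤c, −a<b≤a
well minimum = a = 3

3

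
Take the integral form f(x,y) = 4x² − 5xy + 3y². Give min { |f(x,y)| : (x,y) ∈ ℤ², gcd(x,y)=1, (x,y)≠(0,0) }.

translate: b→3 (≡-5 mod 8), so (4,-5,3)→(4,3,2)
flip: (4,3,2)→(2,-3,4)
translate: b→1 (≡-3 mod 4), so (2,-3,4)→(2,1,3)
reduced (well bottom): (2,1,3) with a≤c, −a<b≤a
well minimum = a = 2

2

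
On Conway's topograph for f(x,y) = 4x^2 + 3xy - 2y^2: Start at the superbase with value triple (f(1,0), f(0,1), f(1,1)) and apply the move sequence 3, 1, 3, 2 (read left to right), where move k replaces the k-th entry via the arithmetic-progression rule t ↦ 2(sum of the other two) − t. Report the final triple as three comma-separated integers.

start (4,-2,5) = (f(1,0),f(0,1),f(1,1))
replace slot 3: 2·(4+(-2)) − 5 = -1 → (4,-2,-1)
replace slot 1: 2·((-2)+(-1)) − 4 = -10 → (-10,-2,-1)
replace slot 3: 2·((-10)+(-2)) − (-1) = -23 → (-10,-2,-23)
replace slot 2: 2·((-10)+(-23)) − (-2) = -64 → (-10,-64,-23)

-10,-64,-23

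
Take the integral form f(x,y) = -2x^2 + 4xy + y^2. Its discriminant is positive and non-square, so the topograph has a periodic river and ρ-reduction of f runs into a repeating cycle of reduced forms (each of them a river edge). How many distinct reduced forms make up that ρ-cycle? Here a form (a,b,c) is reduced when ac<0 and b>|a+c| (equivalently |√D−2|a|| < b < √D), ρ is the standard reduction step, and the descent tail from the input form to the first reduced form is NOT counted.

D = 24, ⌊√D⌋ = 4
river: ρ → (1,4,-2)
river: ρ → (-2,4,1)
ρ-cycle length = 2 (tail of 0 descent steps not counted)

2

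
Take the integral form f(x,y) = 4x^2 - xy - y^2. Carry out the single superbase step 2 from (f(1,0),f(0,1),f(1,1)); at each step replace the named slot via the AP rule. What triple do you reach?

start (4,-1,2) = (f(1,0),f(0,1),f(1,1))
replace slot 2: 2·(4+2) − (-1) = 13 → (4,13,2)

4,13,2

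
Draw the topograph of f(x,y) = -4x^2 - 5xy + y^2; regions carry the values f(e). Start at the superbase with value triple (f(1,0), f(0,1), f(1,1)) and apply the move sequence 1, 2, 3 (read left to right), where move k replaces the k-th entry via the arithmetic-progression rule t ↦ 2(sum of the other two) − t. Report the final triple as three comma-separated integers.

start (-4,1,-8) = (f(1,0),f(0,1),f(1,1))
replace slot 1: 2·(1+(-8)) − (-4) = -10 → (-10,1,-8)
replace slot 2: 2·((-10)+(-8)) − 1 = -37 → (-10,-37,-8)
replace slot 3: 2·((-10)+(-37)) − (-8) = -86 → (-10,-37,-86)

-10,-37,-86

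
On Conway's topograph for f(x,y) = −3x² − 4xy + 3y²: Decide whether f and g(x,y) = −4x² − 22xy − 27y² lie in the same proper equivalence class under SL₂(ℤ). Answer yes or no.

D₁ = 52, D₂ = 52
river cycle of f (length 10): (3, 4, -3), (-3, 2, 4), (4, 6, -1), (-1, 6, 4), (4, 2, -3), (-3, 4, 3), (3, 2, -4), (-4, 6, 1), (1, 6, -4), (-4, 2, 3)
river cycle of g (length 10): (-4, 2, 3), (3, 4, -3), (-3, 2, 4), (4, 6, -1), (-1, 6, 4), (4, 2, -3), (-3, 4, 3), (3, 2, -4), (-4, 6, 1), (1, 6, -4)
cycles coincide ⇒ equivalent

yes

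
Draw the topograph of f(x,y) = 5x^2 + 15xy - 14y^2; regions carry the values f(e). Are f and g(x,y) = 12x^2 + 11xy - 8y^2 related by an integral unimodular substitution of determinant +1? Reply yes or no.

D₁ = 505, D₂ = 505
river cycle of f (length 8): (-14, 13, 6), (6, 11, -16), (-16, 21, 1), (1, 21, -16), (-16, 11, 6), (6, 13, -14), (-14, 15, 5), (5, 15, -14)
river cycle of g (length 8): (-8, 21, 2), (2, 19, -18), (-18, 17, 3), (3, 19, -12), (-12, 5, 10), (10, 15, -7), (-7, 13, 12), (12, 11, -8)
cycles differ ⇒ inequivalent

no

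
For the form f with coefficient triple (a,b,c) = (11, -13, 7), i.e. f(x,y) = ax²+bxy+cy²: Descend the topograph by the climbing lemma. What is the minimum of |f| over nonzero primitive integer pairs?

translate: b→9 (≡-13 mod 22), so (11,-13,7)→(11,9,5)
flip: (11,9,5)→(5,-9,11)
translate: b→1 (≡-9 mod 10), so (5,-9,11)→(5,1,7)
reduced (well bottom): (5,1,7) with a≤c, −a<b≤a
well minimum = a = 5

5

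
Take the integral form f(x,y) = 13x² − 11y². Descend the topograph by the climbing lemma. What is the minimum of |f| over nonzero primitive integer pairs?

descent: ρ → (-11,22,2)  [lands on river]
river: ρ → (2,22,-11)
closes: descent 1, river 2
min |a| on river = 2

2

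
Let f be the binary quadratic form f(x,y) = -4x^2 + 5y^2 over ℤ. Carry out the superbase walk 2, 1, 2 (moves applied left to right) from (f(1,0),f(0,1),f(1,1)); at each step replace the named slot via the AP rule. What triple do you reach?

start (-4,5,1) = (f(1,0),f(0,1),f(1,1))
replace slot 2: 2·((-4)+1) − 5 = -11 → (-4,-11,1)
replace slot 1: 2·((-11)+1) − (-4) = -16 → (-16,-11,1)
replace slot 2: 2·((-16)+1) − (-11) = -19 → (-16,-19,1)

-16,-19,1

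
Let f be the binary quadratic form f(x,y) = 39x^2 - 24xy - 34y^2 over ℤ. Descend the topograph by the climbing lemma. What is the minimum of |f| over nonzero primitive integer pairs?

descent: ρ → (-34,24,39)  [lands on river]
river: ρ → (39,54,-19)
river: ρ → (-19,60,30)
river: ρ → (30,60,-19)
river: ρ → (-19,54,39)
river: ρ → (39,24,-34)
river: ρ → (-34,44,29)
river: ρ → (29,72,-6)
river: ρ → (-6,72,29)
river: ρ → (29,44,-34)
closes: descent 1, river 10
min |a| on river = 6

6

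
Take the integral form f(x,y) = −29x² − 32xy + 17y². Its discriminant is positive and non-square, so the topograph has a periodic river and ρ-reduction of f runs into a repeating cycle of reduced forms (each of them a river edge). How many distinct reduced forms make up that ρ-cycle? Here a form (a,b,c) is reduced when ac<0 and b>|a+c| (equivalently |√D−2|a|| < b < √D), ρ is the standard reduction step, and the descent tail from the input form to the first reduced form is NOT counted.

D = 2996, ⌊√D⌋ = 54
descent: ρ → (17,32,-29)  [lands on river]
river: ρ → (-29,26,20)
river: ρ → (20,54,-1)
river: ρ → (-1,54,20)
river: ρ → (20,26,-29)
river: ρ → (-29,32,17)
river: ρ → (17,36,-25)
river: ρ → (-25,14,28)
river: ρ → (28,42,-11)
river: ρ → (-11,46,20)
river: ρ → (20,34,-23)
river: ρ → (-23,12,31)
river: ρ → (31,50,-4)
river: ρ → (-4,54,5)
river: ρ → (5,46,-44)
river: ρ → (-44,42,7)
river: ρ → (7,42,-44)
river: ρ → (-44,46,5)
river: ρ → (5,54,-4)
river: ρ → (-4,50,31)
river: ρ → (31,12,-23)
river: ρ → (-23,34,20)
river: ρ → (20,46,-11)
river: ρ → (-11,42,28)
river: ρ → (28,14,-25)
river: ρ → (-25,36,17)
ρ-cycle length = 26 (tail of 1 descent step not counted)

26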